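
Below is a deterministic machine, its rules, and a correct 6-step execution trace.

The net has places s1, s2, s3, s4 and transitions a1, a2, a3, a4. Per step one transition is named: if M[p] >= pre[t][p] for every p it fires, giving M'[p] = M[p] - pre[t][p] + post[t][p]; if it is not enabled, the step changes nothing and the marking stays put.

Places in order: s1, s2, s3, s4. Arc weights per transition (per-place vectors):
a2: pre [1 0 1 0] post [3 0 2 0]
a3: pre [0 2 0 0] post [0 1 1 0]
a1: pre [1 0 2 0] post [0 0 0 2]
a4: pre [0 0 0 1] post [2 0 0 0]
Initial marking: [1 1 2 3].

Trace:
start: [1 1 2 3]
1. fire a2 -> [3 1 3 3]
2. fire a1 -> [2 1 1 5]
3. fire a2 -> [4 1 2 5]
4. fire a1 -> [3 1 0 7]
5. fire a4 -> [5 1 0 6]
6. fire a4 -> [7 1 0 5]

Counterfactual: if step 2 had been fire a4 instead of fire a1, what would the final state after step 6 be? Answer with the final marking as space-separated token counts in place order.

10 1 2 2

(re-executing from step 2 with the substitution; state before step 2: [3 1 3 3])
2. fire a4 -> [5 1 3 2]
3. fire a2 -> [7 1 4 2]
4. fire a1 -> [6 1 2 4]
5. fire a4 -> [8 1 2 3]
6. fire a4 -> [10 1 2 2]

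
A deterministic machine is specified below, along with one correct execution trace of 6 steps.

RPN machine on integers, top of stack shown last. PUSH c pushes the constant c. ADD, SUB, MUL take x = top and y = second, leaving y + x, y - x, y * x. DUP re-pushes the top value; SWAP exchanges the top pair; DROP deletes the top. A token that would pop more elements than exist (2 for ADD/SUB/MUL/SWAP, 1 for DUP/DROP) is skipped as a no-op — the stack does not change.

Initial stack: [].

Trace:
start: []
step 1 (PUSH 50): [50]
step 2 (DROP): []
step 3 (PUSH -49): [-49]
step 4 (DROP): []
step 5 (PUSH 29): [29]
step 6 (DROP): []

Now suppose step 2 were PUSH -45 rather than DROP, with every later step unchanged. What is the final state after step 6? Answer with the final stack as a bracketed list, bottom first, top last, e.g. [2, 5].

[50, -45]

(re-executing from step 2 with the substitution; state before step 2: [50])
step 2 (PUSH -45): [50, -45]
step 3 (PUSH -49): [50, -45, -49]
step 4 (DROP): [50, -45]
step 5 (PUSH 29): [50, -45, 29]
step 6 (DROP): [50, -45]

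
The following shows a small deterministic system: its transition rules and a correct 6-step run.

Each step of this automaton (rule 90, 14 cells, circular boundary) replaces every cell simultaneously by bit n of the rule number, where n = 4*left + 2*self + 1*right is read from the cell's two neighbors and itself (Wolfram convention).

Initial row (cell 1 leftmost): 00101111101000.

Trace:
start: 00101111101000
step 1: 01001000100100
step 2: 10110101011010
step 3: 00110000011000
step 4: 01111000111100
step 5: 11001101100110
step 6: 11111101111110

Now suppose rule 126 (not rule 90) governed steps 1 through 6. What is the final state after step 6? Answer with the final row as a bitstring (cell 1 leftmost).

(re-executing steps 1..6 under rule 126; state before step 1: 00101111101000)
step 1: 01111000111100
step 2: 11001101100110
step 3: 11111111111111
step 4: 00000000000000
step 5: 00000000000000
step 6: 00000000000000

00000000000000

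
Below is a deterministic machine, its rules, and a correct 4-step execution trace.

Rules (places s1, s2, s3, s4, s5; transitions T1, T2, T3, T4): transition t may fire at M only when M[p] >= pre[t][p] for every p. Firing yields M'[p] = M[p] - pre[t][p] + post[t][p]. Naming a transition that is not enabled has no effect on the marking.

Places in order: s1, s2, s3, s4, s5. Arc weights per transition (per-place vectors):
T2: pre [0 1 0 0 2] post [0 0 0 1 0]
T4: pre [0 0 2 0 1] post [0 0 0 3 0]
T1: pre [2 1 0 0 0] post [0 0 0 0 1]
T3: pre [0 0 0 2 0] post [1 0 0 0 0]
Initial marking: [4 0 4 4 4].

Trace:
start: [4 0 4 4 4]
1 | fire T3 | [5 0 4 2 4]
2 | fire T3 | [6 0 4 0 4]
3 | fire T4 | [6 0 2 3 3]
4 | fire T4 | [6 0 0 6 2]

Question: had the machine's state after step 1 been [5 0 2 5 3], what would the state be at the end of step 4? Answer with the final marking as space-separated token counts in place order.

state after step 1 := [5 0 2 5 3]
2 | fire T3 | [6 0 2 3 3]
3 | fire T4 | [6 0 0 6 2]
4 | fire T4 | [6 0 0 6 2]

6 0 0 6 2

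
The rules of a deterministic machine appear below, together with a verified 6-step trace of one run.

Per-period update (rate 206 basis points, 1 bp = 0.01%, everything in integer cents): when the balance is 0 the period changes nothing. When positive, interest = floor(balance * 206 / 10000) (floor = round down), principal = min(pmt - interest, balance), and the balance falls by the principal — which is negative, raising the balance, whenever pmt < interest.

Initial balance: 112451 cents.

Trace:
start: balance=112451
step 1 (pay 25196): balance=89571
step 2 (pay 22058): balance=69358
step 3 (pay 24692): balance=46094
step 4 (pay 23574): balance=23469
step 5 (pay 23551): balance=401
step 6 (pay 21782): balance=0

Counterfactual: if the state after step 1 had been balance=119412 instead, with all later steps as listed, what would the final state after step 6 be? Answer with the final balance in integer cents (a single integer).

state after step 1 := balance=119412
step 2 (pay 22058): balance=99813
step 3 (pay 24692): balance=77177
step 4 (pay 23574): balance=55192
step 5 (pay 23551): balance=32777
step 6 (pay 21782): balance=11670

11670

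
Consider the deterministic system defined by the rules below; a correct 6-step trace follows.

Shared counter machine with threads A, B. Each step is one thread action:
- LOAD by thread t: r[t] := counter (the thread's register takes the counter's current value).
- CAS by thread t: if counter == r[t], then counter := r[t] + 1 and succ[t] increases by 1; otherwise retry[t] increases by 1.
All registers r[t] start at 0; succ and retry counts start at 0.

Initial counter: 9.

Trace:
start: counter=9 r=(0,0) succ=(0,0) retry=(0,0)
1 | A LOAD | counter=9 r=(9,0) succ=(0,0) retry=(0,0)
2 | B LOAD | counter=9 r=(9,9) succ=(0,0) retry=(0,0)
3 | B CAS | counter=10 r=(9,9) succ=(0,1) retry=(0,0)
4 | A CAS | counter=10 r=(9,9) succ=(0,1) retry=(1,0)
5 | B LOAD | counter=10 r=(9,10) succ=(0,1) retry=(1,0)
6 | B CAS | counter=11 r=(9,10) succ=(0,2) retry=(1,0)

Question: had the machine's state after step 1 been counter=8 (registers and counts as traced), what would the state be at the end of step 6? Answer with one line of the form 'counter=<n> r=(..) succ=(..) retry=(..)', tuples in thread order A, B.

state after step 1 := counter=8 r=(9,0) succ=(0,0) retry=(0,0)
2 | B LOAD | counter=8 r=(9,8) succ=(0,0) retry=(0,0)
3 | B CAS | counter=9 r=(9,8) succ=(0,1) retry=(0,0)
4 | A CAS | counter=10 r=(9,8) succ=(1,1) retry=(0,0)
5 | B LOAD | counter=10 r=(9,10) succ=(1,1) retry=(0,0)
6 | B CAS | counter=11 r=(9,10) succ=(1,2) retry=(0,0)

counter=11 r=(9,10) succ=(1,2) retry=(0,0)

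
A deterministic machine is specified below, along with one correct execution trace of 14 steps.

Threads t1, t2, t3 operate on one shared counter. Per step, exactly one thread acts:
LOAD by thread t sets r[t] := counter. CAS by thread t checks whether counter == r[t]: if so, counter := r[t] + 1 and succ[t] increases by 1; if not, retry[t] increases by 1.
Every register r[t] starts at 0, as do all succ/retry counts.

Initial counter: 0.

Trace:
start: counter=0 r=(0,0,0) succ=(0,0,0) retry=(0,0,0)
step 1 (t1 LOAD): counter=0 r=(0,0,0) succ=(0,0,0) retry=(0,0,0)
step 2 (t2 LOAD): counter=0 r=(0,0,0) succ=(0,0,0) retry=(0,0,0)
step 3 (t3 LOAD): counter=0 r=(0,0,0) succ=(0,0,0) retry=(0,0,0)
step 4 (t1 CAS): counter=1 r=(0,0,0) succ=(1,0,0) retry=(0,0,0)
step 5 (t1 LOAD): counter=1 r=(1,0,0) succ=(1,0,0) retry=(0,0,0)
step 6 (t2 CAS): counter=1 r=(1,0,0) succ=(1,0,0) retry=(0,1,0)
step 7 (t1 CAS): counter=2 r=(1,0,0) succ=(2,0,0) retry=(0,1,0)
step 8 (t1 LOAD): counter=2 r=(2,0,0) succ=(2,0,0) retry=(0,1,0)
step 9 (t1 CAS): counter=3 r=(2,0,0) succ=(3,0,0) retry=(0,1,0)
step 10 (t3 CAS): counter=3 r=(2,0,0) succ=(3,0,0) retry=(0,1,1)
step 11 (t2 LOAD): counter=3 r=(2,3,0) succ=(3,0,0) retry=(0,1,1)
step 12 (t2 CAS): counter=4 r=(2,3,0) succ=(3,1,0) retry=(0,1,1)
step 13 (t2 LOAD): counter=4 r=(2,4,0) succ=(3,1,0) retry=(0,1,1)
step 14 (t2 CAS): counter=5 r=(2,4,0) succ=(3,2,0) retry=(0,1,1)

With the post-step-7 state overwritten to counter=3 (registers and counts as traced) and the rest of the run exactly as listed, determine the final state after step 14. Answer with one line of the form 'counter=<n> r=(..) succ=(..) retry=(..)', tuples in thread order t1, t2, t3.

counter=6 r=(3,5,0) succ=(3,2,0) retry=(0,1,1)

state after step 7 := counter=3 r=(1,0,0) succ=(2,0,0) retry=(0,1,0)
step 8 (t1 LOAD): counter=3 r=(3,0,0) succ=(2,0,0) retry=(0,1,0)
step 9 (t1 CAS): counter=4 r=(3,0,0) succ=(3,0,0) retry=(0,1,0)
step 10 (t3 CAS): counter=4 r=(3,0,0) succ=(3,0,0) retry=(0,1,1)
step 11 (t2 LOAD): counter=4 r=(3,4,0) succ=(3,0,0) retry=(0,1,1)
step 12 (t2 CAS): counter=5 r=(3,4,0) succ=(3,1,0) retry=(0,1,1)
step 13 (t2 LOAD): counter=5 r=(3,5,0) succ=(3,1,0) retry=(0,1,1)
step 14 (t2 CAS): counter=6 r=(3,5,0) succ=(3,2,0) retry=(0,1,1)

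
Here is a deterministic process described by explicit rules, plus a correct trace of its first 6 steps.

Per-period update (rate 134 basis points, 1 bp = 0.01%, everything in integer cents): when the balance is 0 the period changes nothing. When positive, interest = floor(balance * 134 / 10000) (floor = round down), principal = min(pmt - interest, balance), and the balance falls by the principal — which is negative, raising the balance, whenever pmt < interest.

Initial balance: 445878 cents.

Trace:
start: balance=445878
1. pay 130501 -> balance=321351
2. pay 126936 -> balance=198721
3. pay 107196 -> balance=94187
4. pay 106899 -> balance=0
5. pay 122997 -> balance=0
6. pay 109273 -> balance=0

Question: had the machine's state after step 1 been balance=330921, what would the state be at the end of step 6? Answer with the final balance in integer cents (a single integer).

0

state after step 1 := balance=330921
2. pay 126936 -> balance=208419
3. pay 107196 -> balance=104015
4. pay 106899 -> balance=0
5. pay 122997 -> balance=0
6. pay 109273 -> balance=0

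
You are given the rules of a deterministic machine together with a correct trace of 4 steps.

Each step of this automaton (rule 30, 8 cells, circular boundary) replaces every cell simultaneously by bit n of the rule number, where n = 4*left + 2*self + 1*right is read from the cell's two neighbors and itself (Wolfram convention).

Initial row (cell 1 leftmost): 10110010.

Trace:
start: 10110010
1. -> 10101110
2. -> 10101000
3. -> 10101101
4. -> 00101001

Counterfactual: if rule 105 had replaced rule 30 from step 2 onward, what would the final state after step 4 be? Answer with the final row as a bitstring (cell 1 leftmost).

(re-executing steps 2..4 under rule 105; state before step 2: 10101110)
2. -> 01011011
3. -> 10111111
4. -> 11100000

11100000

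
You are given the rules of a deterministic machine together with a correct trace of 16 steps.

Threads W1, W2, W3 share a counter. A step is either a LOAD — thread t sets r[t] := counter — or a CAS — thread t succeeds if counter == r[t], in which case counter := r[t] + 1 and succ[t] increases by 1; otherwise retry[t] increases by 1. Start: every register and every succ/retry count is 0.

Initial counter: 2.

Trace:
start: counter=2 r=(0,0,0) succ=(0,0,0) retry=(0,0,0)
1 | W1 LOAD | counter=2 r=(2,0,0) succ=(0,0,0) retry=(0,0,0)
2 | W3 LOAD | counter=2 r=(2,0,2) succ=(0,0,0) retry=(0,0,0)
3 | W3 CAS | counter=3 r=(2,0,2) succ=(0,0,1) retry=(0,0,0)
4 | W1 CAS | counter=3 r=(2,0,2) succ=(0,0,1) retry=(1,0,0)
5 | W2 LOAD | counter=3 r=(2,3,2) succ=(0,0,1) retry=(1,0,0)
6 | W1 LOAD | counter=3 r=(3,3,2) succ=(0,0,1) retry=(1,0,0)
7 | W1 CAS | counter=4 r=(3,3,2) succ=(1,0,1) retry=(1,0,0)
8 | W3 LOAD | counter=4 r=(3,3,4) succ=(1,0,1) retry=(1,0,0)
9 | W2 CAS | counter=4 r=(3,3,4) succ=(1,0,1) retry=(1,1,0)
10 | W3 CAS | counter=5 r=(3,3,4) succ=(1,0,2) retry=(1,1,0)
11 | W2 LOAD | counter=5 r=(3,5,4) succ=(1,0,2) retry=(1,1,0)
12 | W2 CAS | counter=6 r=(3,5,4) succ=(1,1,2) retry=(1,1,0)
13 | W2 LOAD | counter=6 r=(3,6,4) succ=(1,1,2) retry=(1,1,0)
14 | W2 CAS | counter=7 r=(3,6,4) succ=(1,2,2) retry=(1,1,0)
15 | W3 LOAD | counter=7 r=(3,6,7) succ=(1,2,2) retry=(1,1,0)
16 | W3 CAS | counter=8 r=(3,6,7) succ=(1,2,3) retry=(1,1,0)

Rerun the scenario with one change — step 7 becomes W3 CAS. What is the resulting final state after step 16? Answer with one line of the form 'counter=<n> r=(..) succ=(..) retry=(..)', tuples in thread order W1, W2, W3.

counter=7 r=(3,5,6) succ=(0,3,2) retry=(1,0,2)

(re-executing from step 7 with the substitution; state before step 7: counter=3 r=(3,3,2) succ=(0,0,1) retry=(1,0,0))
7 | W3 CAS | counter=3 r=(3,3,2) succ=(0,0,1) retry=(1,0,1)
8 | W3 LOAD | counter=3 r=(3,3,3) succ=(0,0,1) retry=(1,0,1)
9 | W2 CAS | counter=4 r=(3,3,3) succ=(0,1,1) retry=(1,0,1)
10 | W3 CAS | counter=4 r=(3,3,3) succ=(0,1,1) retry=(1,0,2)
11 | W2 LOAD | counter=4 r=(3,4,3) succ=(0,1,1) retry=(1,0,2)
12 | W2 CAS | counter=5 r=(3,4,3) succ=(0,2,1) retry=(1,0,2)
13 | W2 LOAD | counter=5 r=(3,5,3) succ=(0,2,1) retry=(1,0,2)
14 | W2 CAS | counter=6 r=(3,5,3) succ=(0,3,1) retry=(1,0,2)
15 | W3 LOAD | counter=6 r=(3,5,6) succ=(0,3,1) retry=(1,0,2)
16 | W3 CAS | counter=7 r=(3,5,6) succ=(0,3,2) retry=(1,0,2)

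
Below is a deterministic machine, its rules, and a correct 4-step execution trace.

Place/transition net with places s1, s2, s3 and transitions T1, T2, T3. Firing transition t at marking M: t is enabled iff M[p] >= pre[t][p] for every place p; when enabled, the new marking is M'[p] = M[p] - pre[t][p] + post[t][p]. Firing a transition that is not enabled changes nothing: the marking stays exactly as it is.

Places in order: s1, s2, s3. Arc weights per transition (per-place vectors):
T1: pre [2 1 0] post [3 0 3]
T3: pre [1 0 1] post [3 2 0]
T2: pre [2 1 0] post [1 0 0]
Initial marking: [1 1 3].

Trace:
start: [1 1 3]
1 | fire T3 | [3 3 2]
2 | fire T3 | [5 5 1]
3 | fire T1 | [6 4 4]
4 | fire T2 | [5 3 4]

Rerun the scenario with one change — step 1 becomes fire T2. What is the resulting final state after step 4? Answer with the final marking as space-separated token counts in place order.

(re-executing from step 1 with the substitution; state before step 1: [1 1 3])
1 | fire T2 | [1 1 3]
2 | fire T3 | [3 3 2]
3 | fire T1 | [4 2 5]
4 | fire T2 | [3 1 5]

3 1 5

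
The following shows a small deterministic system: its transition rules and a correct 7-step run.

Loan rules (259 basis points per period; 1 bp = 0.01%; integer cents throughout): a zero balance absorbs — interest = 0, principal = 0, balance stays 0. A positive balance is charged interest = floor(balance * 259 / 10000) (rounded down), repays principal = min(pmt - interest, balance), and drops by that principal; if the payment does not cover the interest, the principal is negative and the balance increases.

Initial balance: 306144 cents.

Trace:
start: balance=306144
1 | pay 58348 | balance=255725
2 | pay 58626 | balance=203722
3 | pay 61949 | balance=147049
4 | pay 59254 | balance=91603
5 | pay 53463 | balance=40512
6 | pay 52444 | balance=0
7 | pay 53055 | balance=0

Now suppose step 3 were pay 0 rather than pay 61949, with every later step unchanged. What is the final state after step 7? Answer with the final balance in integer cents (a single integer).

4400

(re-executing from step 3 with the substitution; state before step 3: balance=203722)
3 | pay 0 | balance=208998
4 | pay 59254 | balance=155157
5 | pay 53463 | balance=105712
6 | pay 52444 | balance=56005
7 | pay 53055 | balance=4400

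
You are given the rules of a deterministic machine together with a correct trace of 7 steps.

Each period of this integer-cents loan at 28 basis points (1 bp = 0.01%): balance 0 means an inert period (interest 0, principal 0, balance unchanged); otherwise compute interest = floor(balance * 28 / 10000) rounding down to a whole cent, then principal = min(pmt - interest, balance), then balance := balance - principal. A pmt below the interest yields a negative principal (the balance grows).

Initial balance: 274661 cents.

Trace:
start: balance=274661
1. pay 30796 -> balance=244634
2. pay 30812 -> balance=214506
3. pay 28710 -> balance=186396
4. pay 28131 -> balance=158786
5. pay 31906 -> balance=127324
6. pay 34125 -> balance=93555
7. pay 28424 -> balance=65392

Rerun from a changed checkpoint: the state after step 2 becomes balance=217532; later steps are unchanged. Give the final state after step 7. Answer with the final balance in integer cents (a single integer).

68463

state after step 2 := balance=217532
3. pay 28710 -> balance=189431
4. pay 28131 -> balance=161830
5. pay 31906 -> balance=130377
6. pay 34125 -> balance=96617
7. pay 28424 -> balance=68463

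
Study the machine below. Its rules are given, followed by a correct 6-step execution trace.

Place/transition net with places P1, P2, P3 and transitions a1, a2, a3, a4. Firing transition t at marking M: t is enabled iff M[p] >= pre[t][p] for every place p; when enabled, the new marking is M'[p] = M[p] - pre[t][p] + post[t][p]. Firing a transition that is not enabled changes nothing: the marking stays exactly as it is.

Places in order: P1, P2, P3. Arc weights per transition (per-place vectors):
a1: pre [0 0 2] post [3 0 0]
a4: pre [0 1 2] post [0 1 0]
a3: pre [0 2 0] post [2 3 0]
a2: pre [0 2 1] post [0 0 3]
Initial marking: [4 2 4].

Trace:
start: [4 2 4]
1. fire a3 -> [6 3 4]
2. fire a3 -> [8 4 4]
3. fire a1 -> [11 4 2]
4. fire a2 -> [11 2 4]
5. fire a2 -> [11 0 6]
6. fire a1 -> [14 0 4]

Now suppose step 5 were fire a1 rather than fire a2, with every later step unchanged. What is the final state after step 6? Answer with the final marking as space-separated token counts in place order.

(re-executing from step 5 with the substitution; state before step 5: [11 2 4])
5. fire a1 -> [14 2 2]
6. fire a1 -> [17 2 0]

17 2 0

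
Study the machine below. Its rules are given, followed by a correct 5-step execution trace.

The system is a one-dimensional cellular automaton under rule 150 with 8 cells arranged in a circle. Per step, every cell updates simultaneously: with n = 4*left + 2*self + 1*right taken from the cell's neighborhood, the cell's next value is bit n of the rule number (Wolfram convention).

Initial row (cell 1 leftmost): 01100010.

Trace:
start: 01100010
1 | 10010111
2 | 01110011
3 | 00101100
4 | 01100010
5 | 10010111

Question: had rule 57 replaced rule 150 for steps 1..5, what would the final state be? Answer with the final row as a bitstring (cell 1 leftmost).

(re-executing steps 1..5 under rule 57; state before step 1: 01100010)
1 | 01011001
2 | 10110100
3 | 01101010
4 | 01010101
5 | 10101010

10101010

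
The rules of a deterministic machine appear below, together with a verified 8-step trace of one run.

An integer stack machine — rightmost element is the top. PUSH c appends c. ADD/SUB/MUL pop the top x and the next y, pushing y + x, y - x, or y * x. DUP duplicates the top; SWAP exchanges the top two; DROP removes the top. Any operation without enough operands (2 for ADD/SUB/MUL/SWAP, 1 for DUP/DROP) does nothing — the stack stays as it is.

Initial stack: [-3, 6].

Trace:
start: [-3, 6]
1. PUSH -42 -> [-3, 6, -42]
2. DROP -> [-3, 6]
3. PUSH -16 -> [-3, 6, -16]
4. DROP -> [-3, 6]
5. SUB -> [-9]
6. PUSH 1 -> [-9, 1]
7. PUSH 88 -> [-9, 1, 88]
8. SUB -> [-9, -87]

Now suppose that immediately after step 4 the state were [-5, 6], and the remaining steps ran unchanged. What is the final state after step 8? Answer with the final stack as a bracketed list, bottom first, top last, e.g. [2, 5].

[-11, -87]

state after step 4 := [-5, 6]
5. SUB -> [-11]
6. PUSH 1 -> [-11, 1]
7. PUSH 88 -> [-11, 1, 88]
8. SUB -> [-11, -87]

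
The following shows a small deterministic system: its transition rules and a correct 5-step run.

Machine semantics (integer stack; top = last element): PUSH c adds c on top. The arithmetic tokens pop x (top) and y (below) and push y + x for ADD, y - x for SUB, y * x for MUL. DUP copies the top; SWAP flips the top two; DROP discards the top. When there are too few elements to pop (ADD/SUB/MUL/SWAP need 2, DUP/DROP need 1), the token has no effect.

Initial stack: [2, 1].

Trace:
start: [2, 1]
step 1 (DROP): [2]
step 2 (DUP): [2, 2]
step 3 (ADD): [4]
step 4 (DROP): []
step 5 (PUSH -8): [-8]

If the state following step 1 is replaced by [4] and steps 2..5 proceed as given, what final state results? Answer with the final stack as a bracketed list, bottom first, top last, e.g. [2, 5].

[-8]

state after step 1 := [4]
step 2 (DUP): [4, 4]
step 3 (ADD): [8]
step 4 (DROP): []
step 5 (PUSH -8): [-8]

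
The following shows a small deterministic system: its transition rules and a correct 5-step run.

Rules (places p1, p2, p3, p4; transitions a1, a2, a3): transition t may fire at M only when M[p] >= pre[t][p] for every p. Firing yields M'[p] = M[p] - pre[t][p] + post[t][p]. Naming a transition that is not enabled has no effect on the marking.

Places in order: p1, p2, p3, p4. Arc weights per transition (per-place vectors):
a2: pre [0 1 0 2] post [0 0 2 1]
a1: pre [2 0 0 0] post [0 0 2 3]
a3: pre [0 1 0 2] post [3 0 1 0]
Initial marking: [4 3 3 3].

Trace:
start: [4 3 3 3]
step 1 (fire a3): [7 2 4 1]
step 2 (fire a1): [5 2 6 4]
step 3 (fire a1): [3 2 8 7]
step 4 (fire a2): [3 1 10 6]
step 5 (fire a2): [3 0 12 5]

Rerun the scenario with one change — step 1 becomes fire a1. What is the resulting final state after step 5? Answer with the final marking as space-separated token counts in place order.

(re-executing from step 1 with the substitution; state before step 1: [4 3 3 3])
step 1 (fire a1): [2 3 5 6]
step 2 (fire a1): [0 3 7 9]
step 3 (fire a1): [0 3 7 9]
step 4 (fire a2): [0 2 9 8]
step 5 (fire a2): [0 1 11 7]

0 1 11 7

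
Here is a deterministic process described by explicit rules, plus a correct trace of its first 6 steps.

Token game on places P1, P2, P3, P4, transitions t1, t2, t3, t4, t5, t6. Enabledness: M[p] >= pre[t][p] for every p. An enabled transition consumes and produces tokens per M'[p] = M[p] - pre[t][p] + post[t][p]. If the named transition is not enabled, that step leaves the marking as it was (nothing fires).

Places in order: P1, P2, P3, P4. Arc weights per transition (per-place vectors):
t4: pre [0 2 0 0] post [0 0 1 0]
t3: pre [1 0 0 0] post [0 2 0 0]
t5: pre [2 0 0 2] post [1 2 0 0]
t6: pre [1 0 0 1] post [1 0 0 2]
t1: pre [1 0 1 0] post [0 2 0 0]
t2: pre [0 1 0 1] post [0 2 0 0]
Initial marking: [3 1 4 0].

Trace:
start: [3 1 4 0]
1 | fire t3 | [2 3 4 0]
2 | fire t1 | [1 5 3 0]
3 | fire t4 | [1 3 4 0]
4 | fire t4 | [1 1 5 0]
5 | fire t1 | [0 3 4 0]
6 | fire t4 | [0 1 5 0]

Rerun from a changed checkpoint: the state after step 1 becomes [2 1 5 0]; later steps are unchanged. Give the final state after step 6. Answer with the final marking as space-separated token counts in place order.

0 1 5 0

state after step 1 := [2 1 5 0]
2 | fire t1 | [1 3 4 0]
3 | fire t4 | [1 1 5 0]
4 | fire t4 | [1 1 5 0]
5 | fire t1 | [0 3 4 0]
6 | fire t4 | [0 1 5 0]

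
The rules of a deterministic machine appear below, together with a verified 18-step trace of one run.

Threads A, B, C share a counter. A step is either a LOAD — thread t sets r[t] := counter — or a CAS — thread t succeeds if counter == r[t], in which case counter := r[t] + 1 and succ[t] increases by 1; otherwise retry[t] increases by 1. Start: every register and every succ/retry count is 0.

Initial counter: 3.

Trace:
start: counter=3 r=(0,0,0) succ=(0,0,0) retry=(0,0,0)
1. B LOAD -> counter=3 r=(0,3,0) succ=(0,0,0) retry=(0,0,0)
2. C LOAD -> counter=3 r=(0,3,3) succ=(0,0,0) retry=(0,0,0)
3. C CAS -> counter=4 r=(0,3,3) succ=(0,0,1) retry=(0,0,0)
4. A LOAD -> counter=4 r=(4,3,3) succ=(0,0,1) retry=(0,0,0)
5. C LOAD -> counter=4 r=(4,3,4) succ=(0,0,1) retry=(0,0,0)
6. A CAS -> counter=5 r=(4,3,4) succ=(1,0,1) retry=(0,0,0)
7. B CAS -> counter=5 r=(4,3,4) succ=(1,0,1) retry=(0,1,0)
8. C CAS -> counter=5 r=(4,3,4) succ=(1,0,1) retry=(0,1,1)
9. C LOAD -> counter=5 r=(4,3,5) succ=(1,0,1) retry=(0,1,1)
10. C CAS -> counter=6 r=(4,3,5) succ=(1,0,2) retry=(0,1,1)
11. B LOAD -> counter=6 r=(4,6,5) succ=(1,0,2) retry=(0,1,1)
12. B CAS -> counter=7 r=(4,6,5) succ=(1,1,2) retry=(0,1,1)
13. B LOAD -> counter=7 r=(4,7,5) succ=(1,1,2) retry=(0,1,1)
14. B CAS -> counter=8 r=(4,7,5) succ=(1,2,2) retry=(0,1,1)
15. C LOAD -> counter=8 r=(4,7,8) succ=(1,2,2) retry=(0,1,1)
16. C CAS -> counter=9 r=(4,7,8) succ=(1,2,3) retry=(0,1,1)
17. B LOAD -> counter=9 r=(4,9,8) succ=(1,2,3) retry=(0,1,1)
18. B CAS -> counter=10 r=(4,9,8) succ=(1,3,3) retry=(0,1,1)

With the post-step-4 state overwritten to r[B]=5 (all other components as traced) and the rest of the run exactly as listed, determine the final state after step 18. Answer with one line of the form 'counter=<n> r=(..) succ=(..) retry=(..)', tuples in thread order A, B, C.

counter=11 r=(4,10,9) succ=(1,4,3) retry=(0,0,1)

state after step 4 := counter=4 r=(4,5,3) succ=(0,0,1) retry=(0,0,0)
5. C LOAD -> counter=4 r=(4,5,4) succ=(0,0,1) retry=(0,0,0)
6. A CAS -> counter=5 r=(4,5,4) succ=(1,0,1) retry=(0,0,0)
7. B CAS -> counter=6 r=(4,5,4) succ=(1,1,1) retry=(0,0,0)
8. C CAS -> counter=6 r=(4,5,4) succ=(1,1,1) retry=(0,0,1)
9. C LOAD -> counter=6 r=(4,5,6) succ=(1,1,1) retry=(0,0,1)
10. C CAS -> counter=7 r=(4,5,6) succ=(1,1,2) retry=(0,0,1)
11. B LOAD -> counter=7 r=(4,7,6) succ=(1,1,2) retry=(0,0,1)
12. B CAS -> counter=8 r=(4,7,6) succ=(1,2,2) retry=(0,0,1)
13. B LOAD -> counter=8 r=(4,8,6) succ=(1,2,2) retry=(0,0,1)
14. B CAS -> counter=9 r=(4,8,6) succ=(1,3,2) retry=(0,0,1)
15. C LOAD -> counter=9 r=(4,8,9) succ=(1,3,2) retry=(0,0,1)
16. C CAS -> counter=10 r=(4,8,9) succ=(1,3,3) retry=(0,0,1)
17. B LOAD -> counter=10 r=(4,10,9) succ=(1,3,3) retry=(0,0,1)
18. B CAS -> counter=11 r=(4,10,9) succ=(1,4,3) retry=(0,0,1)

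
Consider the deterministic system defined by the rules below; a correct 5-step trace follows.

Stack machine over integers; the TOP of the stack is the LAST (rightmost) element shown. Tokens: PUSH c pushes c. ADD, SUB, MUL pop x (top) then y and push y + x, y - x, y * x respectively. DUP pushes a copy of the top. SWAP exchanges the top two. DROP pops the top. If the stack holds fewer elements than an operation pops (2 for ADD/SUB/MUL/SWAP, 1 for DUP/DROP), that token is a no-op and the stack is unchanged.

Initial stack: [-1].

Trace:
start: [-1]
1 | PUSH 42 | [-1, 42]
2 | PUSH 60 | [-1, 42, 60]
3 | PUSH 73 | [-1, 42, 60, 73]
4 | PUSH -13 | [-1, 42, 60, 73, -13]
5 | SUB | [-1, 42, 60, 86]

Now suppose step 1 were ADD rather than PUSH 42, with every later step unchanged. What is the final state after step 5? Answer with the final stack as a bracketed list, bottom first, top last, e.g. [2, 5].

(re-executing from step 1 with the substitution; state before step 1: [-1])
1 | ADD | [-1]
2 | PUSH 60 | [-1, 60]
3 | PUSH 73 | [-1, 60, 73]
4 | PUSH -13 | [-1, 60, 73, -13]
5 | SUB | [-1, 60, 86]

[-1, 60, 86]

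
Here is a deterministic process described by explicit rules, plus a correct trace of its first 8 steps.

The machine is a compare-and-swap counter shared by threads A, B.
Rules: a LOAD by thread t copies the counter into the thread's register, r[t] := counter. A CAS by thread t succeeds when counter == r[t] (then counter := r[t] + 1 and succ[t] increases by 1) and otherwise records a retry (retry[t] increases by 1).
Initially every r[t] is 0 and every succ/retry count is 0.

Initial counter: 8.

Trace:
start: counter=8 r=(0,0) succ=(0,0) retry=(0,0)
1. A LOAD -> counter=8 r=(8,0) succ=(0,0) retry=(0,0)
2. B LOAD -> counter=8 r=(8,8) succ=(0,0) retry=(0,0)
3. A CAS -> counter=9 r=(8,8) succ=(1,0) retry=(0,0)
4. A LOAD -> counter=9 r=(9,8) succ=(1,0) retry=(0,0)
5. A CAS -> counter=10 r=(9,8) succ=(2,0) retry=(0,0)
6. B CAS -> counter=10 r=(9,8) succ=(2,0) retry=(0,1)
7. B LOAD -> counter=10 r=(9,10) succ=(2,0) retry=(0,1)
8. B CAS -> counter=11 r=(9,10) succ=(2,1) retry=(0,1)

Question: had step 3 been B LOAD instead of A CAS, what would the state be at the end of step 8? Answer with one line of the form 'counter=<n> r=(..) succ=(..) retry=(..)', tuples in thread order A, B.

(re-executing from step 3 with the substitution; state before step 3: counter=8 r=(8,8) succ=(0,0) retry=(0,0))
3. B LOAD -> counter=8 r=(8,8) succ=(0,0) retry=(0,0)
4. A LOAD -> counter=8 r=(8,8) succ=(0,0) retry=(0,0)
5. A CAS -> counter=9 r=(8,8) succ=(1,0) retry=(0,0)
6. B CAS -> counter=9 r=(8,8) succ=(1,0) retry=(0,1)
7. B LOAD -> counter=9 r=(8,9) succ=(1,0) retry=(0,1)
8. B CAS -> counter=10 r=(8,9) succ=(1,1) retry=(0,1)

counter=10 r=(8,9) succ=(1,1) retry=(0,1)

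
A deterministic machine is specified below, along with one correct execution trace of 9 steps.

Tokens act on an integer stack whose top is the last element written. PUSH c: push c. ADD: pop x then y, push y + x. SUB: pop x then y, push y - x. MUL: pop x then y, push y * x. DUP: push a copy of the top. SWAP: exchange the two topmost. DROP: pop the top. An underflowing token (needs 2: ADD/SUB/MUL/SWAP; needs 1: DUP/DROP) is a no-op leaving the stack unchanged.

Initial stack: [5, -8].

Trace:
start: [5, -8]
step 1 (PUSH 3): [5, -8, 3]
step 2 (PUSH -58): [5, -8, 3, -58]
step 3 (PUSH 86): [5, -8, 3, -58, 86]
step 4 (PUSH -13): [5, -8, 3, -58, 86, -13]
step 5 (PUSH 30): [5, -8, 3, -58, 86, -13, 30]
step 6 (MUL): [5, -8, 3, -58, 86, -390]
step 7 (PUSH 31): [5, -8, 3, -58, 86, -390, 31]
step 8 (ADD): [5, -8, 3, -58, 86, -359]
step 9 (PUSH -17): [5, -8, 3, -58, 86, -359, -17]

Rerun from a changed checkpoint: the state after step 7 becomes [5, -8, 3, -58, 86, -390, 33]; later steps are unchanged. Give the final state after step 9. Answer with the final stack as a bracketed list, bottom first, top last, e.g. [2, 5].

[5, -8, 3, -58, 86, -357, -17]

state after step 7 := [5, -8, 3, -58, 86, -390, 33]
step 8 (ADD): [5, -8, 3, -58, 86, -357]
step 9 (PUSH -17): [5, -8, 3, -58, 86, -357, -17]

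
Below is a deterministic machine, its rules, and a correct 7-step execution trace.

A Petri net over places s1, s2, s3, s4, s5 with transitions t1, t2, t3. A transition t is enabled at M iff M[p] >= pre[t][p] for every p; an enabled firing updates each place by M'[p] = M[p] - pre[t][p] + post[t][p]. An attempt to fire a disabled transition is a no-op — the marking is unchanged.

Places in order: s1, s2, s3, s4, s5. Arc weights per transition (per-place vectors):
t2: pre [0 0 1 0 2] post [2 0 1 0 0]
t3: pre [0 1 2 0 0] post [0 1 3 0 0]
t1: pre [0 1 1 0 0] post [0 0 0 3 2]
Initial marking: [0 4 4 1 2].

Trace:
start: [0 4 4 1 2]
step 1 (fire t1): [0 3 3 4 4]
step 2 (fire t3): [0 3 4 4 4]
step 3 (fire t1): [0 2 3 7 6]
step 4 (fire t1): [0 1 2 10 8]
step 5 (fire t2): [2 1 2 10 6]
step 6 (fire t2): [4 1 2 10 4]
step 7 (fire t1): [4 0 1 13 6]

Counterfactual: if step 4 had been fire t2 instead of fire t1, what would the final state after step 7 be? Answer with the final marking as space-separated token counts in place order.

(re-executing from step 4 with the substitution; state before step 4: [0 2 3 7 6])
step 4 (fire t2): [2 2 3 7 4]
step 5 (fire t2): [4 2 3 7 2]
step 6 (fire t2): [6 2 3 7 0]
step 7 (fire t1): [6 1 2 10 2]

6 1 2 10 2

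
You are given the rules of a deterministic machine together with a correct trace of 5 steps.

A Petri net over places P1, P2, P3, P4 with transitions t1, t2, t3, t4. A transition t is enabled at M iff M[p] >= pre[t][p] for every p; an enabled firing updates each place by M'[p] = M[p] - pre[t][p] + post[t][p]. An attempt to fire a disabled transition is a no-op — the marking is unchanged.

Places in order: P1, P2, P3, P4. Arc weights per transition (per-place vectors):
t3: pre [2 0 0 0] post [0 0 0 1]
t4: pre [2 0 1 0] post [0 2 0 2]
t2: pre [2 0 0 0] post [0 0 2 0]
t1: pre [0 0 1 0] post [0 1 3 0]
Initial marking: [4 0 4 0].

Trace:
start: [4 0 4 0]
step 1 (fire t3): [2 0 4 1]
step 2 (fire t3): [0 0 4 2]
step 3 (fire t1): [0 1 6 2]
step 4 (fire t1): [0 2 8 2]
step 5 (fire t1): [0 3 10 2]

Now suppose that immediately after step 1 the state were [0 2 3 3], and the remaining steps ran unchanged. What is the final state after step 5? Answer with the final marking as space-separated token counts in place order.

0 5 9 3

state after step 1 := [0 2 3 3]
step 2 (fire t3): [0 2 3 3]
step 3 (fire t1): [0 3 5 3]
step 4 (fire t1): [0 4 7 3]
step 5 (fire t1): [0 5 9 3]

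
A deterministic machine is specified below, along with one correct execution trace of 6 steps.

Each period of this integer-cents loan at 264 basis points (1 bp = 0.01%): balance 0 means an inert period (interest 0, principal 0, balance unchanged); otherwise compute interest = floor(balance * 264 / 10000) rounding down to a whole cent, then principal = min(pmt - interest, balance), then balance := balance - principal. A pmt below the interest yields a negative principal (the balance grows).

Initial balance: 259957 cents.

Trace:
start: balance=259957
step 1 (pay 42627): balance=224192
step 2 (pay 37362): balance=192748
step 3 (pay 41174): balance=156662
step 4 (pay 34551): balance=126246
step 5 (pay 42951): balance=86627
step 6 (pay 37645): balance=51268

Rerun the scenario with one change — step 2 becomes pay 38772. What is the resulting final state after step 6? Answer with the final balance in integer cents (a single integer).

49704

(re-executing from step 2 with the substitution; state before step 2: balance=224192)
step 2 (pay 38772): balance=191338
step 3 (pay 41174): balance=155215
step 4 (pay 34551): balance=124761
step 5 (pay 42951): balance=85103
step 6 (pay 37645): balance=49704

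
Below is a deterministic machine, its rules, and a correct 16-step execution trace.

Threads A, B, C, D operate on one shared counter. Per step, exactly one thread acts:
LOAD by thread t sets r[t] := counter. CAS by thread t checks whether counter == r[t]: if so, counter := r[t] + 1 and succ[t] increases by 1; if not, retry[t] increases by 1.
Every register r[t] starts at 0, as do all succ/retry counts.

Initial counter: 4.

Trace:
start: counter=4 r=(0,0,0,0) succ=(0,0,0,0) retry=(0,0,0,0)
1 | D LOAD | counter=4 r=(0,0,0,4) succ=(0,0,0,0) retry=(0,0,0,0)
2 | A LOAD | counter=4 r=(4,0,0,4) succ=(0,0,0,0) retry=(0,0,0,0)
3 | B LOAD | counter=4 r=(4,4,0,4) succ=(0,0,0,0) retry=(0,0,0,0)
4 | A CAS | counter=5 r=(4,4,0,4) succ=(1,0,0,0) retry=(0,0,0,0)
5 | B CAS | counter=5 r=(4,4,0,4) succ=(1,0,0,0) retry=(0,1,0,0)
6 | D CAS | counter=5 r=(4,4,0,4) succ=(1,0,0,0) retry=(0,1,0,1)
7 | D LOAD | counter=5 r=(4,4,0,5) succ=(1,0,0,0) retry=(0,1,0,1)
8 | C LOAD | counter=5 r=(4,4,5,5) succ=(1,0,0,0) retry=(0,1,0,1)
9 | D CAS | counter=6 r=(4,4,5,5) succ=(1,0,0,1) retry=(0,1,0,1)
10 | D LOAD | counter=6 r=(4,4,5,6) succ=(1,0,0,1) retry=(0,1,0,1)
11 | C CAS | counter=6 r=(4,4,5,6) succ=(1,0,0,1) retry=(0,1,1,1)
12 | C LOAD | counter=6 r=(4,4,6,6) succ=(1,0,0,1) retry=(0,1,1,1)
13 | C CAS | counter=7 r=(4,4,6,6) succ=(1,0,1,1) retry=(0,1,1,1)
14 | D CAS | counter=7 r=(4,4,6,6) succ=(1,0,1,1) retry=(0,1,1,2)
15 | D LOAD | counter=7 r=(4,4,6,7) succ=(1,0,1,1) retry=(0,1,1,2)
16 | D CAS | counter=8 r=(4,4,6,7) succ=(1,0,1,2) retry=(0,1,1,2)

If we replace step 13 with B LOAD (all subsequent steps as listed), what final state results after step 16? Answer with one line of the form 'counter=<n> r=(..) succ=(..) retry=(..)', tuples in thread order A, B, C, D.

counter=8 r=(4,6,6,7) succ=(1,0,0,3) retry=(0,1,1,1)

(re-executing from step 13 with the substitution; state before step 13: counter=6 r=(4,4,6,6) succ=(1,0,0,1) retry=(0,1,1,1))
13 | B LOAD | counter=6 r=(4,6,6,6) succ=(1,0,0,1) retry=(0,1,1,1)
14 | D CAS | counter=7 r=(4,6,6,6) succ=(1,0,0,2) retry=(0,1,1,1)
15 | D LOAD | counter=7 r=(4,6,6,7) succ=(1,0,0,2) retry=(0,1,1,1)
16 | D CAS | counter=8 r=(4,6,6,7) succ=(1,0,0,3) retry=(0,1,1,1)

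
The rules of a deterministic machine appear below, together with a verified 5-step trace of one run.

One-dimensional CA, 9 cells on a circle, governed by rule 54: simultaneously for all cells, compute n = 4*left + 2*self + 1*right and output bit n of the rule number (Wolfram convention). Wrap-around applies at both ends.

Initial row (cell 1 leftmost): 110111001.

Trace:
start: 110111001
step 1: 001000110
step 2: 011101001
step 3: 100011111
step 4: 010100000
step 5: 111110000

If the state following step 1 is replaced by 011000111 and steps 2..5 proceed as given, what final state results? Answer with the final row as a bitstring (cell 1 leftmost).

000000111

state after step 1 := 011000111
step 2: 100101000
step 3: 111111101
step 4: 000000010
step 5: 000000111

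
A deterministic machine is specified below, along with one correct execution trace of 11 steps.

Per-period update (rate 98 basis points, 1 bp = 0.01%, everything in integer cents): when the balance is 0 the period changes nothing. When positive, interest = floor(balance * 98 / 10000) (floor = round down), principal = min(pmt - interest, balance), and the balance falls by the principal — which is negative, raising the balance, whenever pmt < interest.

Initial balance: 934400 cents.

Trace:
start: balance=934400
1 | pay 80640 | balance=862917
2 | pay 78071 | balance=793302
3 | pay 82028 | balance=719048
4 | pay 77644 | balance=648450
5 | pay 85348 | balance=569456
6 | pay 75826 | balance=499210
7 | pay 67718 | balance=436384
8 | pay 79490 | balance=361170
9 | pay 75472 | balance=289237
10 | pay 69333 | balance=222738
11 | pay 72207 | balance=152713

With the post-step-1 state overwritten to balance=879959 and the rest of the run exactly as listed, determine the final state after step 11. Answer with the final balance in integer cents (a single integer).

171502

state after step 1 := balance=879959
2 | pay 78071 | balance=810511
3 | pay 82028 | balance=736426
4 | pay 77644 | balance=665998
5 | pay 85348 | balance=587176
6 | pay 75826 | balance=517104
7 | pay 67718 | balance=454453
8 | pay 79490 | balance=379416
9 | pay 75472 | balance=307662
10 | pay 69333 | balance=241344
11 | pay 72207 | balance=171502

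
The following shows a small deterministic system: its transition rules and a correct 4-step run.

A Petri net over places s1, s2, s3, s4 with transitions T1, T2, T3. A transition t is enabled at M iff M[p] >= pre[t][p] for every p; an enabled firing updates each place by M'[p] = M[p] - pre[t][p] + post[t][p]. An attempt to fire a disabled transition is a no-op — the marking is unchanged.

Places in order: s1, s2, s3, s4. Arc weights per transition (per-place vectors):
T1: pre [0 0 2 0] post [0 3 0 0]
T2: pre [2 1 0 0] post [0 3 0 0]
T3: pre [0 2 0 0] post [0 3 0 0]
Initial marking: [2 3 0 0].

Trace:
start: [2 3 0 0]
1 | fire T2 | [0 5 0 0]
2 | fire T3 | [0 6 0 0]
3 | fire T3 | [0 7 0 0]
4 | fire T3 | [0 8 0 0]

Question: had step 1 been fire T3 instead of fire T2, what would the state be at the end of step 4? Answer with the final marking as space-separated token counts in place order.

(re-executing from step 1 with the substitution; state before step 1: [2 3 0 0])
1 | fire T3 | [2 4 0 0]
2 | fire T3 | [2 5 0 0]
3 | fire T3 | [2 6 0 0]
4 | fire T3 | [2 7 0 0]

2 7 0 0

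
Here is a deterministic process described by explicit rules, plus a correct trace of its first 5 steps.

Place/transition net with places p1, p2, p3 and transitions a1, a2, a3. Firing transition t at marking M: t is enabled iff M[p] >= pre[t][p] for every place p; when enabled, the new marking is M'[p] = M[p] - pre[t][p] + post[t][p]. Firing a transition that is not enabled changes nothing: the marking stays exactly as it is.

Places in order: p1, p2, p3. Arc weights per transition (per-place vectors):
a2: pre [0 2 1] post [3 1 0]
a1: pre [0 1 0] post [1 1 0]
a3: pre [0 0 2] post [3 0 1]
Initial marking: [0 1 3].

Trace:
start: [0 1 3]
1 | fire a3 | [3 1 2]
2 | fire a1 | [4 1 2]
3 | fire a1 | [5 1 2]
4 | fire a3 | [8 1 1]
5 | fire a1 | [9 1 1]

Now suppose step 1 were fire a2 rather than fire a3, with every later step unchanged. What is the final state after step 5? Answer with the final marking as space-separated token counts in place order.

6 1 2

(re-executing from step 1 with the substitution; state before step 1: [0 1 3])
1 | fire a2 | [0 1 3]
2 | fire a1 | [1 1 3]
3 | fire a1 | [2 1 3]
4 | fire a3 | [5 1 2]
5 | fire a1 | [6 1 2]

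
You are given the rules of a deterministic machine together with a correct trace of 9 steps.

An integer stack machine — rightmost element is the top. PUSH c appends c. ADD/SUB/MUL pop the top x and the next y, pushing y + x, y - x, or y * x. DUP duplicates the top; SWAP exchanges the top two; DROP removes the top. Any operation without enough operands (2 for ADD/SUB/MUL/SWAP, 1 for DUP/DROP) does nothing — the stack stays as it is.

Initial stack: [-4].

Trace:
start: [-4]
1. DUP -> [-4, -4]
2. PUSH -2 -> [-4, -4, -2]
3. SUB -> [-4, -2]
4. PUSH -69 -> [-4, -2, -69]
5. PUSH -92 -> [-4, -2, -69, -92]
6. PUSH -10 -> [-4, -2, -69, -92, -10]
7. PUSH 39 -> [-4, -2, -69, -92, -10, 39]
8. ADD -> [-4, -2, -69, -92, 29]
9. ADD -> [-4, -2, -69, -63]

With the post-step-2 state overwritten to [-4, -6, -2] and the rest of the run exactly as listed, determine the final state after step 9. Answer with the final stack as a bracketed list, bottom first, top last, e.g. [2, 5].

state after step 2 := [-4, -6, -2]
3. SUB -> [-4, -4]
4. PUSH -69 -> [-4, -4, -69]
5. PUSH -92 -> [-4, -4, -69, -92]
6. PUSH -10 -> [-4, -4, -69, -92, -10]
7. PUSH 39 -> [-4, -4, -69, -92, -10, 39]
8. ADD -> [-4, -4, -69, -92, 29]
9. ADD -> [-4, -4, -69, -63]

[-4, -4, -69, -63]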